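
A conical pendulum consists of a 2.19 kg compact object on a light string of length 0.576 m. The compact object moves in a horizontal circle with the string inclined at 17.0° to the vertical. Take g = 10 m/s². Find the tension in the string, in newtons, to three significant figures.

Vertically the bob has no acceleration, so T cosθ = mg.
T = mg/cosθ = 2.19 × 10.0 / cos 17.0° = 21.90/0.9563 = 22.90 N.

22.9 N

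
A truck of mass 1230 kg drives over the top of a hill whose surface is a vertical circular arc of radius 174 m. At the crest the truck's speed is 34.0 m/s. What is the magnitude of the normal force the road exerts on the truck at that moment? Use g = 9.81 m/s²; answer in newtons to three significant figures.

At the crest the centripetal acceleration points downward (toward the centre of the arc), so mg − N = mv²/r.
N = m(g − v²/r) = 1230 × (9.81 − (34.0)²/174) = 1230 × (9.81 − 6.644) = 1230 × 3.166 = 3895 N.

3890 N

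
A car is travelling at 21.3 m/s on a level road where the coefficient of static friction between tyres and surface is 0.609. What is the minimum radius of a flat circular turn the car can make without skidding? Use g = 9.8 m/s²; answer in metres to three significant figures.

76.0 m

At the limit, μ_s m g = m v²/r, so r_min = v²/(μ_s g) = (21.3)²/(0.609 × 9.8) = 453.7/5.968 = 76.02 m.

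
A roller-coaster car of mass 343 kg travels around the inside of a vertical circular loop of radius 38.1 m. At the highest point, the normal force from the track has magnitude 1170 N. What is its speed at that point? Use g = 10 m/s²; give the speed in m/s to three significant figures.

At the top, N + mg = mv²/r, so v = √(r(N/m + g)) = √(38.1 × (1170/343 + 10.0)) = √(38.1 × 13.41) = √511.0 = 22.60 m/s.

22.6 m/s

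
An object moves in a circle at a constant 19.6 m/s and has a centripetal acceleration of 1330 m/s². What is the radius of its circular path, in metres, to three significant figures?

a_c = v²/r ⇒ r = v²/a_c = (19.6)²/1330 = 384.2/1330 = 0.2888 m.

0.289 m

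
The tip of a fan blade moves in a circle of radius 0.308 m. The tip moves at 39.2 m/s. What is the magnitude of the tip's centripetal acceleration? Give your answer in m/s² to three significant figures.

a_c = v²/r = (39.20)²/0.308 = 1537/0.308 = 4989 m/s².

4990 m/s²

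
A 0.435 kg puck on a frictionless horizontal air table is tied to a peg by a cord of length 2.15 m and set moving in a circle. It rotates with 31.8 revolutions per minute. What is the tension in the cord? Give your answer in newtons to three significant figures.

10.4 N

ω = 31.8 rev/min × 2π/60 = 3.330 rad/s, so v = ωr = 3.330 × 2.15 = 7.160 m/s.
The tension is the only horizontal force, so it supplies the full centripetal force: T = m v²/r = 0.435 × (7.160)²/2.15 = 0.435 × 51.26/2.15 = 10.37 N.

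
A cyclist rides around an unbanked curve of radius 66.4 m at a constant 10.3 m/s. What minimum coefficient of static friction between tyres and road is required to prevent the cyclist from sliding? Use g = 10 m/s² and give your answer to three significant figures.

Friction provides the centripetal force: μ_s m g = m v²/r, so μ_s = v²/(g r) = (10.30)²/(10.0 × 66.4) = 106.1/664.0 = 0.1598.

0.160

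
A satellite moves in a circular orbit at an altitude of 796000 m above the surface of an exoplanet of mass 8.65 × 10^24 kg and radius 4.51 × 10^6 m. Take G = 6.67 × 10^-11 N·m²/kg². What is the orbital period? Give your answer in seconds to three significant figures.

3200 s

r = R + h = 4.51 × 10^6 + 796000 = 5.306 × 10^6 m. Gravity provides the centripetal force: G M m / r² = m v² / r ⇒ v = √(GM/r) = 10430 m/s.
T = 2πr/v = 2π × 5.306 × 10^6 / 10430 = 3197 s.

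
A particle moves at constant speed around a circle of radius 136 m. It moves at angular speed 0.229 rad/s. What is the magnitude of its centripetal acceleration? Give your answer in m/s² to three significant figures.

v = ωr = 0.229 × 136 = 31.14 m/s.
a_c = v²/r = (31.14)²/136 = 969.9/136 = 7.132 m/s².

7.13 m/s²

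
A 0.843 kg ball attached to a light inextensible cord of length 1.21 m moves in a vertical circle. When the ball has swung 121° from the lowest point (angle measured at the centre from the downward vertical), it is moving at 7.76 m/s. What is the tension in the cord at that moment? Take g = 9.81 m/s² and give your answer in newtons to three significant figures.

Take the radial direction toward the centre of the circle as positive. The component of the weight along the string toward the centre is −mg cos φ (φ measured from the bottom), so Newton's second law along the string gives T − mg cos φ = m v²/r.
cos 121° = -0.5150, so T = m(v²/r + g cos φ) = 0.843 × ((7.76)²/1.21 + 9.81 × -0.5150) = 0.843 × (49.77 + (-5.053)) = 0.843 × 44.71 = 37.69 N.

37.7 N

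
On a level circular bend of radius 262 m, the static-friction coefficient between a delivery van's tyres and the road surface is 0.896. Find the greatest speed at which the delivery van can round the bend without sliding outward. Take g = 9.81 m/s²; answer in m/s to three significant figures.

Friction provides the centripetal force on a flat curve. At maximum speed it is at its limiting value: μ_s m g = m v²/r.
Mass cancels: v_max = √(μ_s g r) = √(0.896 × 9.81 × 262) = √2303 = 47.99 m/s.

48.0 m/s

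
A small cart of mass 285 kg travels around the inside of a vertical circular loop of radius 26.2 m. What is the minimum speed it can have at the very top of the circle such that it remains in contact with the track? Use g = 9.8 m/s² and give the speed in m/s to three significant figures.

16.0 m/s

At the top, both weight mg and N point toward the centre: N + mg = mv²/r.
At minimum speed N → 0, so mg = mv_min²/r ⇒ v_min = √(g r) = √(9.8 × 26.2) = 16.02 m/s.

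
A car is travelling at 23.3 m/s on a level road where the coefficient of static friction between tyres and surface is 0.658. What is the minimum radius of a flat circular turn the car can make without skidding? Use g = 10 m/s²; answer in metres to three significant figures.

At the limit, μ_s m g = m v²/r, so r_min = v²/(μ_s g) = (23.3)²/(0.658 × 10.0) = 542.9/6.580 = 82.51 m.

82.5 m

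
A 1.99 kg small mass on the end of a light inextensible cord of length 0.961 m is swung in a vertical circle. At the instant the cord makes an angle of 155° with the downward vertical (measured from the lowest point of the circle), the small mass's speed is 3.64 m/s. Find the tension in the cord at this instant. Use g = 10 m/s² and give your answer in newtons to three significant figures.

Take the radial direction toward the centre of the circle as positive. The component of the weight along the string toward the centre is −mg cos φ (φ measured from the bottom), so Newton's second law along the string gives T − mg cos φ = m v²/r.
cos 155° = -0.9063, so T = m(v²/r + g cos φ) = 1.99 × ((3.64)²/0.961 + 10.0 × -0.9063) = 1.99 × (13.79 + (-9.063)) = 1.99 × 4.724 = 9.401 N.

9.40 N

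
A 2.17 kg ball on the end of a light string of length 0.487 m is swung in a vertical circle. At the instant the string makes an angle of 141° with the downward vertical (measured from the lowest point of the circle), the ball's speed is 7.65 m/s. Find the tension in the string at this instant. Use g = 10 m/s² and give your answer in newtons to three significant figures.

Take the radial direction toward the centre of the circle as positive. The component of the weight along the string toward the centre is −mg cos φ (φ measured from the bottom), so Newton's second law along the string gives T − mg cos φ = m v²/r.
cos 141° = -0.7771, so T = m(v²/r + g cos φ) = 2.17 × ((7.65)²/0.487 + 10.0 × -0.7771) = 2.17 × (120.2 + (-7.771)) = 2.17 × 112.4 = 243.9 N.

244 N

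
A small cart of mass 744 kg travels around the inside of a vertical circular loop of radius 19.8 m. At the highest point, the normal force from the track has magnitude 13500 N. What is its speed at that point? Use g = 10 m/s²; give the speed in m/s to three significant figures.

23.6 m/s

At the top, N + mg = mv²/r, so v = √(r(N/m + g)) = √(19.8 × (13500/744 + 10.0)) = √(19.8 × 28.15) = √557.3 = 23.61 m/s.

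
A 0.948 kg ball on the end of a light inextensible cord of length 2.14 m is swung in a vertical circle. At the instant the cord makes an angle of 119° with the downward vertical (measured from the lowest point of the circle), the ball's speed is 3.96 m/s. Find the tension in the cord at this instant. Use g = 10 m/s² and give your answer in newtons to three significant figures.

2.35 N

Take the radial direction toward the centre of the circle as positive. The component of the weight along the string toward the centre is −mg cos φ (φ measured from the bottom), so Newton's second law along the string gives T − mg cos φ = m v²/r.
cos 119° = -0.4848, so T = m(v²/r + g cos φ) = 0.948 × ((3.96)²/2.14 + 10.0 × -0.4848) = 0.948 × (7.328 + (-4.848)) = 0.948 × 2.480 = 2.351 N.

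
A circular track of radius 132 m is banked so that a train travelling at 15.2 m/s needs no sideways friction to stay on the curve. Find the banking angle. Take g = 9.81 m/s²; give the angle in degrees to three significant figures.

For a frictionless banked turn: horizontally N sinθ = mv²/r and vertically N cosθ = mg.
Dividing: tanθ = v²/(r g) = (15.2)²/(132 × 9.81) = 231.0/1295 = 0.1784.
θ = arctan(0.1784) = 10.12°.

10.1°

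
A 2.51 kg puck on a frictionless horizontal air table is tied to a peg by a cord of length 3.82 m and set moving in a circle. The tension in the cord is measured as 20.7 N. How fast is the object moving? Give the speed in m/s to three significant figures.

T = m v²/r ⇒ v = √(T r / m) = √(20.7 × 3.82 / 2.51) = √31.50 = 5.613 m/s.

5.61 m/s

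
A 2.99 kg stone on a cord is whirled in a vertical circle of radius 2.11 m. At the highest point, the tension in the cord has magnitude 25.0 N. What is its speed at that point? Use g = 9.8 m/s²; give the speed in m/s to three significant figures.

6.19 m/s

At the top, T + mg = mv²/r, so v = √(r(T/m + g)) = √(2.11 × (25.0/2.99 + 9.8)) = √(2.11 × 18.16) = √38.32 = 6.190 m/s.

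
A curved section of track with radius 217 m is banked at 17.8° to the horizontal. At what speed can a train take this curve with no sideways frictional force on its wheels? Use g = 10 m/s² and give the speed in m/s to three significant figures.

26.4 m/s

On a frictionless banked curve, N sinθ = mv²/r and N cosθ = mg, so tanθ = v²/(rg).
v = √(r g tanθ) = √(217 × 10.0 × tan 17.8°) = √(217 × 10.0 × 0.3211) = √696.7 = 26.40 m/s.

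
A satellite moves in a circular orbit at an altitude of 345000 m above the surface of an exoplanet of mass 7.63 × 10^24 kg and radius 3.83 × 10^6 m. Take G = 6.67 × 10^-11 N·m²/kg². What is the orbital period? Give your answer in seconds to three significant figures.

2380 s

r = R + h = 3.83 × 10^6 + 345000 = 4.175 × 10^6 m. Gravity provides the centripetal force: G M m / r² = m v² / r ⇒ v = √(GM/r) = 11040 m/s.
T = 2πr/v = 2π × 4.175 × 10^6 / 11040 = 2376 s.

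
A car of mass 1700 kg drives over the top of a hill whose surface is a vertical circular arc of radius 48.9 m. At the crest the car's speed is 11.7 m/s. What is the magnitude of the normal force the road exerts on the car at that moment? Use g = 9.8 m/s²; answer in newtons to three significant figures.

11900 N

At the crest the centripetal acceleration points downward (toward the centre of the arc), so mg − N = mv²/r.
N = m(g − v²/r) = 1700 × (9.8 − (11.7)²/48.9) = 1700 × (9.8 − 2.799) = 1700 × 7.001 = 11900 N.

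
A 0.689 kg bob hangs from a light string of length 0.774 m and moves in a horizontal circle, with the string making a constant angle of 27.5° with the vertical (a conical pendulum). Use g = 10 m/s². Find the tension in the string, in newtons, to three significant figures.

Vertically the bob has no acceleration, so T cosθ = mg.
T = mg/cosθ = 0.689 × 10.0 / cos 27.5° = 6.890/0.8870 = 7.768 N.

7.77 N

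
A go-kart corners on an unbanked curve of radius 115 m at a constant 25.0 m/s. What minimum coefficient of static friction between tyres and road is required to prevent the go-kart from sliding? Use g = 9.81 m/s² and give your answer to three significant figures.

Friction provides the centripetal force: μ_s m g = m v²/r, so μ_s = v²/(g r) = (25.00)²/(9.81 × 115) = 625.0/1128 = 0.5540.

0.554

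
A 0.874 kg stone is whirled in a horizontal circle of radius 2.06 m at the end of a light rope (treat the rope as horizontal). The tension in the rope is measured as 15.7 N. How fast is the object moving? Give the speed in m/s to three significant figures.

6.08 m/s

T = m v²/r ⇒ v = √(T r / m) = √(15.7 × 2.06 / 0.874) = √37.00 = 6.083 m/s.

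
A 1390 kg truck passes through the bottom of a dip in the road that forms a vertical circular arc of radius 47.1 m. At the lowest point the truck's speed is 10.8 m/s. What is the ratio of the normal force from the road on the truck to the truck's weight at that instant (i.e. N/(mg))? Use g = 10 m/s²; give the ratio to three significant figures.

At the bottom, N − mg = mv²/r, so N = m(v²/r + g) and N/(mg) = v²/(rg) + 1 = (10.8)²/(47.1 × 10.0) + 1 = 0.2476 + 1 = 1.248.

1.25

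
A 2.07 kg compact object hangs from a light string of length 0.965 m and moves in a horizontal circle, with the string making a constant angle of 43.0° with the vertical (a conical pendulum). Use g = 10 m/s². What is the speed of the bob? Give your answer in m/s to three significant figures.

2.48 m/s

The radius of the circle is r = L sinθ = 0.965 × sin 43.0° = 0.6581 m.
Horizontally T sinθ = mv²/r and vertically T cosθ = mg, so tanθ = v²/(rg).
v = √(r g tanθ) = √(0.6581 × 10.0 × 0.9325) = √6.137 = 2.477 m/s.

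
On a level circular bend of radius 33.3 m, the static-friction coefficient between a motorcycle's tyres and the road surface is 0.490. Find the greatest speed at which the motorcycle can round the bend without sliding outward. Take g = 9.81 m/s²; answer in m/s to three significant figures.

On a flat curve, static friction is the only horizontal force, so it must supply the full centripetal force: μ_s m g = m v²/r.
Mass cancels: v_max = √(μ_s g r) = √(0.490 × 9.81 × 33.3) = √160.1 = 12.65 m/s.

12.7 m/s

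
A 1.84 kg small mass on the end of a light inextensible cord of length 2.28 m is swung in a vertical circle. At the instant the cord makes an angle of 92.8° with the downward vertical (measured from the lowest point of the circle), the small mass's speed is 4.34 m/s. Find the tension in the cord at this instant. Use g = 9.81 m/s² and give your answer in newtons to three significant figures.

Take the radial direction toward the centre of the circle as positive. The component of the weight along the string toward the centre is −mg cos φ (φ measured from the bottom), so Newton's second law along the string gives T − mg cos φ = m v²/r.
cos 92.8° = -0.04885, so T = m(v²/r + g cos φ) = 1.84 × ((4.34)²/2.28 + 9.81 × -0.04885) = 1.84 × (8.261 + (-0.4792)) = 1.84 × 7.782 = 14.32 N.

14.3 N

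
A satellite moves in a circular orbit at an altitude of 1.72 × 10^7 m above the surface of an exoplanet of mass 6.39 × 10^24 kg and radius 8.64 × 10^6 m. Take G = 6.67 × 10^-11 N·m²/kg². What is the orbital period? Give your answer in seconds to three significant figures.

r = R + h = 8.64 × 10^6 + 1.72 × 10^7 = 2.584 × 10^7 m. Gravity provides the centripetal force: G M m / r² = m v² / r ⇒ v = √(GM/r) = 4061 m/s.
T = 2πr/v = 2π × 2.584 × 10^7 / 4061 = 39980 s.

40000 s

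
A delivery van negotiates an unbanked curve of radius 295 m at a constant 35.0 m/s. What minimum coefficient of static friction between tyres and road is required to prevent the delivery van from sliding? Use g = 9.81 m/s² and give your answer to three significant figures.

0.423

Friction provides the centripetal force: μ_s m g = m v²/r, so μ_s = v²/(g r) = (35.00)²/(9.81 × 295) = 1225/2894 = 0.4233.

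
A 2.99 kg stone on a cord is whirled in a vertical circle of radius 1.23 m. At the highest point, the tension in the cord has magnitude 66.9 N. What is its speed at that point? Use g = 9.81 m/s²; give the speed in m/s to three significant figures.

At the top, T + mg = mv²/r, so v = √(r(T/m + g)) = √(1.23 × (66.9/2.99 + 9.81)) = √(1.23 × 32.18) = √39.59 = 6.292 m/s.

6.29 m/s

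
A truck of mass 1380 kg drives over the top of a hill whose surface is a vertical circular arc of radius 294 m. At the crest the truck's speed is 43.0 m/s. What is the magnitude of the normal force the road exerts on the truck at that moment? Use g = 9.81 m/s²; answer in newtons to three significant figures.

At the crest the centripetal acceleration points downward (toward the centre of the arc), so mg − N = mv²/r.
N = m(g − v²/r) = 1380 × (9.81 − (43.0)²/294) = 1380 × (9.81 − 6.289) = 1380 × 3.521 = 4859 N.

4860 N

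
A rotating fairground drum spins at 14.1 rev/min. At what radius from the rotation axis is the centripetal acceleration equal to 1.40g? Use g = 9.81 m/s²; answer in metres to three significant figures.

ω = 14.1 rev/min × 2π/60 = 1.477 rad/s.
a_c = ω²r = 1.40g ⇒ r = 1.40 × 9.81 / (1.477)² = 13.73/2.180 = 6.299 m.

6.30 m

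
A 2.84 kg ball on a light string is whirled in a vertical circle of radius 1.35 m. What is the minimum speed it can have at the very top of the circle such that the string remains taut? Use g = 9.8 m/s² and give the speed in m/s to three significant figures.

3.64 m/s

At the top, both weight mg and T point toward the centre: T + mg = mv²/r.
At minimum speed T → 0, so mg = mv_min²/r ⇒ v_min = √(g r) = √(9.8 × 1.35) = 3.637 m/s.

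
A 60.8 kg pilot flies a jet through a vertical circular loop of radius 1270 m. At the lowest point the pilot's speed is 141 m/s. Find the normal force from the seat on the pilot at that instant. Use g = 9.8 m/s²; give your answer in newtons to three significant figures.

At the lowest point, N points up (toward the centre) and the weight mg points down (away from the centre), so the net inward force is N − mg = mv²/r.
N = m(v²/r + g) = 60.8 × ((141)²/1270 + 9.8) = 60.8 × (15.65 + 9.8) = 60.8 × 25.45 = 1548 N.

1550 N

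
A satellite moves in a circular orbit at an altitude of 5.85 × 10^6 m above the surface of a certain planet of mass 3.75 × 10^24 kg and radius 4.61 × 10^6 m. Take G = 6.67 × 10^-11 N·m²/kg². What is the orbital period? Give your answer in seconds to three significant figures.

13400 s

r = R + h = 4.61 × 10^6 + 5.85 × 10^6 = 1.046 × 10^7 m. Gravity provides the centripetal force: G M m / r² = m v² / r ⇒ v = √(GM/r) = 4890 m/s.
T = 2πr/v = 2π × 1.046 × 10^7 / 4890 = 13440 s.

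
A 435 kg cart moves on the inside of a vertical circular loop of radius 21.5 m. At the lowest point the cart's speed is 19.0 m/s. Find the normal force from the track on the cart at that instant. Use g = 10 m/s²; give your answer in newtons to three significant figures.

11700 N

At the lowest point, N points up (toward the centre) and the weight mg points down (away from the centre), so the net inward force is N − mg = mv²/r.
N = m(v²/r + g) = 435 × ((19.0)²/21.5 + 10.0) = 435 × (16.79 + 10.0) = 435 × 26.79 = 11650 N.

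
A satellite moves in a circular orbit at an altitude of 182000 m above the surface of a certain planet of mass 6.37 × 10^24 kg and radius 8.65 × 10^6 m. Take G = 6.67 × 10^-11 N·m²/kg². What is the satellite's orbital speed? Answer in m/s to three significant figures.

6940 m/s

Orbital radius r = R + h = 8.65 × 10^6 + 182000 = 8.832 × 10^6 m.
Gravity supplies the centripetal force: G M m / r² = m v² / r, so v = √(GM/r).
v = √(6.67 × 10^-11 × 6.37 × 10^24 / 8.832 × 10^6) = √(4.811 × 10^7) = 6936 m/s.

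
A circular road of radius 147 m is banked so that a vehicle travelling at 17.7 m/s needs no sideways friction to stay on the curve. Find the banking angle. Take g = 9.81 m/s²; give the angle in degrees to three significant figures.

12.3°

With no friction, the horizontal component of the normal force provides the centripetal force: N sinθ = mv²/r, while N cosθ = mg vertically.
Dividing: tanθ = v²/(r g) = (17.7)²/(147 × 9.81) = 313.3/1442 = 0.2173.
θ = arctan(0.2173) = 12.26°.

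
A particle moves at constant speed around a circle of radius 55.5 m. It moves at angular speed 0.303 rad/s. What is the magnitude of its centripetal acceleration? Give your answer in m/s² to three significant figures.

v = ωr = 0.303 × 55.5 = 16.82 m/s.
a_c = v²/r = (16.82)²/55.5 = 282.8/55.5 = 5.095 m/s².

5.10 m/s²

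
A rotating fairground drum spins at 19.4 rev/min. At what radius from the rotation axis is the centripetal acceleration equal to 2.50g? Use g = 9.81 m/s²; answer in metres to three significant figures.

ω = 19.4 rev/min × 2π/60 = 2.032 rad/s.
a_c = ω²r = 2.50g ⇒ r = 2.50 × 9.81 / (2.032)² = 24.52/4.127 = 5.942 m.

5.94 m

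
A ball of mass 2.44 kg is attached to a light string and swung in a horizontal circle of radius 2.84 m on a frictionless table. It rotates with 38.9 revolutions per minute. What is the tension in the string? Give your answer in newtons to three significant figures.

115 N

ω = 38.9 rev/min × 2π/60 = 4.074 rad/s, so v = ωr = 4.074 × 2.84 = 11.57 m/s.
The tension is the only horizontal force, so it supplies the full centripetal force: T = m v²/r = 2.44 × (11.57)²/2.84 = 2.44 × 133.8/2.84 = 115.0 N.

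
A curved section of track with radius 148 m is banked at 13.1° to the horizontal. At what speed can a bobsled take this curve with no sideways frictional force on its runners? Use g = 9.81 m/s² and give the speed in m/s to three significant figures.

18.4 m/s

On a frictionless banked curve, N sinθ = mv²/r and N cosθ = mg, so tanθ = v²/(rg).
v = √(r g tanθ) = √(148 × 9.81 × tan 13.1°) = √(148 × 9.81 × 0.2327) = √337.9 = 18.38 m/s.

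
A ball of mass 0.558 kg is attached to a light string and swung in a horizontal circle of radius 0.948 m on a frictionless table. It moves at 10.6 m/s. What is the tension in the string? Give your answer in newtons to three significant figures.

66.1 N

The tension is the only horizontal force, so it supplies the full centripetal force: T = m v²/r = 0.558 × (10.60)²/0.948 = 0.558 × 112.4/0.948 = 66.14 N.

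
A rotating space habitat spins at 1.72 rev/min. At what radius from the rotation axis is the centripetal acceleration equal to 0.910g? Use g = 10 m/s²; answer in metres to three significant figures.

280 m

ω = 1.72 rev/min × 2π/60 = 0.1801 rad/s.
a_c = ω²r = 0.910g ⇒ r = 0.910 × 10.0 / (0.1801)² = 9.100/0.03244 = 280.5 m.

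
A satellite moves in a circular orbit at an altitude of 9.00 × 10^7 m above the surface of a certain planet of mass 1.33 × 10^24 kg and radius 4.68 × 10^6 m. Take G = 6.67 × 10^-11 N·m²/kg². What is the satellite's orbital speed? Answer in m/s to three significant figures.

Orbital radius r = R + h = 4.68 × 10^6 + 9.00 × 10^7 = 9.468 × 10^7 m.
Gravity supplies the centripetal force: G M m / r² = m v² / r, so v = √(GM/r).
v = √(6.67 × 10^-11 × 1.33 × 10^24 / 9.468 × 10^7) = √(937000) = 968.0 m/s.

968 m/s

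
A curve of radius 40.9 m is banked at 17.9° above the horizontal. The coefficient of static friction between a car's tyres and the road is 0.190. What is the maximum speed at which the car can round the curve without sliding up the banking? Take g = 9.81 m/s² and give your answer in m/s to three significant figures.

14.8 m/s

At the maximum speed, friction acts down the slope at its limiting value f = μN. Radially (horizontal, toward centre): N sinθ + μN cosθ = mv²/r. Vertically: N cosθ − μN sinθ = mg.
Dividing: v² = r g (sinθ + μcosθ)/(cosθ − μsinθ).
sinθ + μcosθ = 0.3074 + 0.190×0.9516 = 0.4882; cosθ − μsinθ = 0.9516 − 0.190×0.3074 = 0.8932.
v² = 40.9 × 9.81 × 0.4882/0.8932 = 219.3 m²/s², so v = 14.81 m/s.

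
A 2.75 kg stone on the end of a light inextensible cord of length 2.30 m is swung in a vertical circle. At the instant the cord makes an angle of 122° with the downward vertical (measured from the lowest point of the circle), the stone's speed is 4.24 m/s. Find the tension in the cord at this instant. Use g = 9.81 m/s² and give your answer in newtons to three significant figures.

7.20 N

Take the radial direction toward the centre of the circle as positive. The component of the weight along the string toward the centre is −mg cos φ (φ measured from the bottom), so Newton's second law along the string gives T − mg cos φ = m v²/r.
cos 122° = -0.5299, so T = m(v²/r + g cos φ) = 2.75 × ((4.24)²/2.30 + 9.81 × -0.5299) = 2.75 × (7.816 + (-5.199)) = 2.75 × 2.618 = 7.199 N.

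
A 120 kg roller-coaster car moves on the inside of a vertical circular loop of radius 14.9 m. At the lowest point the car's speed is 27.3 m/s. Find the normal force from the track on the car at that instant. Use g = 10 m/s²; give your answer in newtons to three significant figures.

7200 N

At the lowest point, N points up (toward the centre) and the weight mg points down (away from the centre), so the net inward force is N − mg = mv²/r.
N = m(v²/r + g) = 120 × ((27.3)²/14.9 + 10.0) = 120 × (50.02 + 10.0) = 120 × 60.02 = 7202 N.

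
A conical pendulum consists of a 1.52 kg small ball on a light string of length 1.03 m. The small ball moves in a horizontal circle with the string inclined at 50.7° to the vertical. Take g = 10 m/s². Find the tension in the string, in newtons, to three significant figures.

Vertically the bob has no acceleration, so T cosθ = mg.
T = mg/cosθ = 1.52 × 10.0 / cos 50.7° = 15.20/0.6334 = 24.00 N.

24.0 N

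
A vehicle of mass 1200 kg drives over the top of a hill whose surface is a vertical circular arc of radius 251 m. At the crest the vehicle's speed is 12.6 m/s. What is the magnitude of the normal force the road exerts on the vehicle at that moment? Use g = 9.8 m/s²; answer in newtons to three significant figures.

At the crest the centripetal acceleration points downward (toward the centre of the arc), so mg − N = mv²/r.
N = m(g − v²/r) = 1200 × (9.8 − (12.6)²/251) = 1200 × (9.8 − 0.6325) = 1200 × 9.167 = 11000 N.

11000 N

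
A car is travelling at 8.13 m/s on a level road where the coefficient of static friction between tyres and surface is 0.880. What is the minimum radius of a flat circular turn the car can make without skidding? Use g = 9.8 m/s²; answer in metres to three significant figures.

7.66 m

At the limit, μ_s m g = m v²/r, so r_min = v²/(μ_s g) = (8.13)²/(0.880 × 9.8) = 66.10/8.624 = 7.664 m.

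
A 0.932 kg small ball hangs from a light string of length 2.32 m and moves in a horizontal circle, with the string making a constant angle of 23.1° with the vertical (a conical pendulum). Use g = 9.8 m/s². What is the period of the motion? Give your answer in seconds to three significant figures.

r = L sinθ = 0.9102 m. From T sinθ = mω²r and T cosθ = mg: tanθ = ω²r/g, so ω² = g tanθ / r = g/(L cosθ).
ω = √(g/(L cosθ)) = √(9.8/(2.32 × 0.9198)) = √4.592 = 2.143 rad/s.
Period = 2π/ω = 2.932 s.

2.93 s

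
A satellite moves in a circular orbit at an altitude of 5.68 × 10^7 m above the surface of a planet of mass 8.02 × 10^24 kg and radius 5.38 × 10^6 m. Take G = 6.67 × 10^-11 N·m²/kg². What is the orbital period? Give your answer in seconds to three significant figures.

r = R + h = 5.38 × 10^6 + 5.68 × 10^7 = 6.218 × 10^7 m. Gravity provides the centripetal force: G M m / r² = m v² / r ⇒ v = √(GM/r) = 2933 m/s.
T = 2πr/v = 2π × 6.218 × 10^7 / 2933 = 133200 s.

133000 s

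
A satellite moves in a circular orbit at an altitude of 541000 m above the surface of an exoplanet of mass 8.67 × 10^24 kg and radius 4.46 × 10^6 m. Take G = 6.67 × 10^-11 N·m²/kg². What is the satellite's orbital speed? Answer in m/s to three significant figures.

10800 m/s

Orbital radius r = R + h = 4.46 × 10^6 + 541000 = 5.001 × 10^6 m.
Gravity supplies the centripetal force: G M m / r² = m v² / r, so v = √(GM/r).
v = √(6.67 × 10^-11 × 8.67 × 10^24 / 5.001 × 10^6) = √(1.156 × 10^8) = 10750 m/s.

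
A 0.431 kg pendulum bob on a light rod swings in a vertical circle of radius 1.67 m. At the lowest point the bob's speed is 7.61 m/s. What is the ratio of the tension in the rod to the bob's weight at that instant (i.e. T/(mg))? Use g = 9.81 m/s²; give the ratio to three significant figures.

At the bottom, T − mg = mv²/r, so T = m(v²/r + g) and T/(mg) = v²/(rg) + 1 = (7.61)²/(1.67 × 9.81) + 1 = 3.535 + 1 = 4.535.

4.53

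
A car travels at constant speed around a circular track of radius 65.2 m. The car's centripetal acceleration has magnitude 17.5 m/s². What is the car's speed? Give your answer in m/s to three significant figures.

33.8 m/s

a_c = v²/r ⇒ v = √(a_c · r) = √(17.5 × 65.2) = √1141 = 33.78 m/s.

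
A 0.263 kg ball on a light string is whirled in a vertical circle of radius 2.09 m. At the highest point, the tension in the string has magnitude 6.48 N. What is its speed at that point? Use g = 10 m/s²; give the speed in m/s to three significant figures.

At the top, T + mg = mv²/r, so v = √(r(T/m + g)) = √(2.09 × (6.48/0.263 + 10.0)) = √(2.09 × 34.64) = √72.40 = 8.509 m/s.

8.51 m/s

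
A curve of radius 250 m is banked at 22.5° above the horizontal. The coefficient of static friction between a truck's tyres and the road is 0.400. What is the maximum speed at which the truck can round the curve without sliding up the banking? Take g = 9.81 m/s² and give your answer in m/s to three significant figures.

At the maximum speed, friction acts down the slope at its limiting value f = μN. Radially (horizontal, toward centre): N sinθ + μN cosθ = mv²/r. Vertically: N cosθ − μN sinθ = mg.
Dividing: v² = r g (sinθ + μcosθ)/(cosθ − μsinθ).
sinθ + μcosθ = 0.3827 + 0.400×0.9239 = 0.7522; cosθ − μsinθ = 0.9239 − 0.400×0.3827 = 0.7708.
v² = 250 × 9.81 × 0.7522/0.7708 = 2393 m²/s², so v = 48.92 m/s.

48.9 m/s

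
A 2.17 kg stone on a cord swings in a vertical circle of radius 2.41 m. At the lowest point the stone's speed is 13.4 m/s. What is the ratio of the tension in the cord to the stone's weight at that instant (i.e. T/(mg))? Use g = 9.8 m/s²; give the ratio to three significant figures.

At the bottom, T − mg = mv²/r, so T = m(v²/r + g) and T/(mg) = v²/(rg) + 1 = (13.4)²/(2.41 × 9.8) + 1 = 7.603 + 1 = 8.603.

8.60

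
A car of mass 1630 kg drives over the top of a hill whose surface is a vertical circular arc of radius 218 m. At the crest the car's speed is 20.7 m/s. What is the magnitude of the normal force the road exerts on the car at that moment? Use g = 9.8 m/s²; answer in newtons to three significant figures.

12800 N

At the crest the centripetal acceleration points downward (toward the centre of the arc), so mg − N = mv²/r.
N = m(g − v²/r) = 1630 × (9.8 − (20.7)²/218) = 1630 × (9.8 − 1.966) = 1630 × 7.834 = 12770 N.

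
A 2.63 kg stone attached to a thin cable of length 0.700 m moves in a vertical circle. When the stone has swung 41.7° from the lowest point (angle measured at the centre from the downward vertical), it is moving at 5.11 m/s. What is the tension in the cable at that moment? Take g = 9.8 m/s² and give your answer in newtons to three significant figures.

Take the radial direction toward the centre of the circle as positive. The component of the weight along the string toward the centre is −mg cos φ (φ measured from the bottom), so Newton's second law along the string gives T − mg cos φ = m v²/r.
cos 41.7° = 0.7466, so T = m(v²/r + g cos φ) = 2.63 × ((5.11)²/0.700 + 9.8 × 0.7466) = 2.63 × (37.30 + (7.317)) = 2.63 × 44.62 = 117.4 N.

117 N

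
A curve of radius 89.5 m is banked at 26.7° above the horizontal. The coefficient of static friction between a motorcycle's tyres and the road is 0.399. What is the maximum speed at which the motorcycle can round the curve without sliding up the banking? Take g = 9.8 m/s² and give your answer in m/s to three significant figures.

At the maximum speed, friction acts down the slope at its limiting value f = μN. Radially (horizontal, toward centre): N sinθ + μN cosθ = mv²/r. Vertically: N cosθ − μN sinθ = mg.
Dividing: v² = r g (sinθ + μcosθ)/(cosθ − μsinθ).
sinθ + μcosθ = 0.4493 + 0.399×0.8934 = 0.8058; cosθ − μsinθ = 0.8934 − 0.399×0.4493 = 0.7141.
v² = 89.5 × 9.8 × 0.8058/0.7141 = 989.7 m²/s², so v = 31.46 m/s.

31.5 m/s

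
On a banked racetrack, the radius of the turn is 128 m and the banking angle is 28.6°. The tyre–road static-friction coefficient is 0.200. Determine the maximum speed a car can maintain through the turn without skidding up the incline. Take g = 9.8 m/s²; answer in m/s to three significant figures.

32.4 m/s

At the maximum speed, friction acts down the slope at its limiting value f = μN. Radially (horizontal, toward centre): N sinθ + μN cosθ = mv²/r. Vertically: N cosθ − μN sinθ = mg.
Dividing: v² = r g (sinθ + μcosθ)/(cosθ − μsinθ).
sinθ + μcosθ = 0.4787 + 0.200×0.8780 = 0.6543; cosθ − μsinθ = 0.8780 − 0.200×0.4787 = 0.7822.
v² = 128 × 9.8 × 0.6543/0.7822 = 1049 m²/s², so v = 32.39 m/s.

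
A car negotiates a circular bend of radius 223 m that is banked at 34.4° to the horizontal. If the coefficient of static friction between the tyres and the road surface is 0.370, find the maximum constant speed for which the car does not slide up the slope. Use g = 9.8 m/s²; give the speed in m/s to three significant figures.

At the maximum speed, friction acts down the slope at its limiting value f = μN. Radially (horizontal, toward centre): N sinθ + μN cosθ = mv²/r. Vertically: N cosθ − μN sinθ = mg.
Dividing: v² = r g (sinθ + μcosθ)/(cosθ − μsinθ).
sinθ + μcosθ = 0.5650 + 0.370×0.8251 = 0.8703; cosθ − μsinθ = 0.8251 − 0.370×0.5650 = 0.6161.
v² = 223 × 9.8 × 0.8703/0.6161 = 3087 m²/s², so v = 55.56 m/s.

55.6 m/s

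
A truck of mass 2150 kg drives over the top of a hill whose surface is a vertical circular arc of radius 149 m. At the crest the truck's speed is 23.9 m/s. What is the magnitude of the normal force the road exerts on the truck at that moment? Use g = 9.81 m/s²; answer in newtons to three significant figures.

At the crest the centripetal acceleration points downward (toward the centre of the arc), so mg − N = mv²/r.
N = m(g − v²/r) = 2150 × (9.81 − (23.9)²/149) = 2150 × (9.81 − 3.834) = 2150 × 5.976 = 12850 N.

12800 N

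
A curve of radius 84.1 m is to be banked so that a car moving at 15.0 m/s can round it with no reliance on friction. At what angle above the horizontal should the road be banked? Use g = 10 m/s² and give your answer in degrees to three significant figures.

With no friction, the horizontal component of the normal force provides the centripetal force: N sinθ = mv²/r, while N cosθ = mg vertically.
Dividing: tanθ = v²/(r g) = (15.0)²/(84.1 × 10.0) = 225.0/841.0 = 0.2675.
θ = arctan(0.2675) = 14.98°.

15.0°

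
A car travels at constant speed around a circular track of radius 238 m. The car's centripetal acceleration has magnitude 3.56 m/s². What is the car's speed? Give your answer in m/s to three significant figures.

a_c = v²/r ⇒ v = √(a_c · r) = √(3.56 × 238) = √847.3 = 29.11 m/s.

29.1 m/s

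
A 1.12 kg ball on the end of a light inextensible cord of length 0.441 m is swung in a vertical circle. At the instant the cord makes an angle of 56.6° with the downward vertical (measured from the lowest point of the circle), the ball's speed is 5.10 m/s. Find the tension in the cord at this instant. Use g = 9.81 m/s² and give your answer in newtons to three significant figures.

Take the radial direction toward the centre of the circle as positive. The component of the weight along the string toward the centre is −mg cos φ (φ measured from the bottom), so Newton's second law along the string gives T − mg cos φ = m v²/r.
cos 56.6° = 0.5505, so T = m(v²/r + g cos φ) = 1.12 × ((5.10)²/0.441 + 9.81 × 0.5505) = 1.12 × (58.98 + (5.400)) = 1.12 × 64.38 = 72.11 N.

72.1 N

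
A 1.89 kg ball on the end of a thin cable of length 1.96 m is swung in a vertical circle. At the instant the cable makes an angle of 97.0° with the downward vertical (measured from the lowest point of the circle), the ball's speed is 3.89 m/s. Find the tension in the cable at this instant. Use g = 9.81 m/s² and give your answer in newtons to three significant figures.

Take the radial direction toward the centre of the circle as positive. The component of the weight along the string toward the centre is −mg cos φ (φ measured from the bottom), so Newton's second law along the string gives T − mg cos φ = m v²/r.
cos 97.0° = -0.1219, so T = m(v²/r + g cos φ) = 1.89 × ((3.89)²/1.96 + 9.81 × -0.1219) = 1.89 × (7.720 + (-1.196)) = 1.89 × 6.525 = 12.33 N.

12.3 N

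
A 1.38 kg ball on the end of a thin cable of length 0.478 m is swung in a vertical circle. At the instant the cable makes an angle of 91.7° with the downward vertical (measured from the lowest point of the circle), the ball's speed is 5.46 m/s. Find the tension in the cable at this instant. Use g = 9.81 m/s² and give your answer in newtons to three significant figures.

85.7 N

Take the radial direction toward the centre of the circle as positive. The component of the weight along the string toward the centre is −mg cos φ (φ measured from the bottom), so Newton's second law along the string gives T − mg cos φ = m v²/r.
cos 91.7° = -0.02967, so T = m(v²/r + g cos φ) = 1.38 × ((5.46)²/0.478 + 9.81 × -0.02967) = 1.38 × (62.37 + (-0.2910)) = 1.38 × 62.08 = 85.67 N.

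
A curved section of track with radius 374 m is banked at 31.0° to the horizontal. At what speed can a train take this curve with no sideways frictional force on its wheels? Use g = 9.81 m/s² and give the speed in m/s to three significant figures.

47.0 m/s

On a frictionless banked curve, N sinθ = mv²/r and N cosθ = mg, so tanθ = v²/(rg).
v = √(r g tanθ) = √(374 × 9.81 × tan 31.0°) = √(374 × 9.81 × 0.6009) = √2205 = 46.95 m/s.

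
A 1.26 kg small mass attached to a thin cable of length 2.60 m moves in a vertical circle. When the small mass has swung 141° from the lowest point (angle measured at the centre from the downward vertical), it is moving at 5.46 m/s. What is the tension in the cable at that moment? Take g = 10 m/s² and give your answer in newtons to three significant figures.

Take the radial direction toward the centre of the circle as positive. The component of the weight along the string toward the centre is −mg cos φ (φ measured from the bottom), so Newton's second law along the string gives T − mg cos φ = m v²/r.
cos 141° = -0.7771, so T = m(v²/r + g cos φ) = 1.26 × ((5.46)²/2.60 + 10.0 × -0.7771) = 1.26 × (11.47 + (-7.771)) = 1.26 × 3.695 = 4.655 N.

4.66 N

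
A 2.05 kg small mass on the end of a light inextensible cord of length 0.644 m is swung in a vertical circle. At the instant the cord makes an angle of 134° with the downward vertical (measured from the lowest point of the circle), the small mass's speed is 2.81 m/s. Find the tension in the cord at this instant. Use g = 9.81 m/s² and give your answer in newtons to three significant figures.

Take the radial direction toward the centre of the circle as positive. The component of the weight along the string toward the centre is −mg cos φ (φ measured from the bottom), so Newton's second law along the string gives T − mg cos φ = m v²/r.
cos 134° = -0.6947, so T = m(v²/r + g cos φ) = 2.05 × ((2.81)²/0.644 + 9.81 × -0.6947) = 2.05 × (12.26 + (-6.815)) = 2.05 × 5.446 = 11.17 N.

11.2 N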